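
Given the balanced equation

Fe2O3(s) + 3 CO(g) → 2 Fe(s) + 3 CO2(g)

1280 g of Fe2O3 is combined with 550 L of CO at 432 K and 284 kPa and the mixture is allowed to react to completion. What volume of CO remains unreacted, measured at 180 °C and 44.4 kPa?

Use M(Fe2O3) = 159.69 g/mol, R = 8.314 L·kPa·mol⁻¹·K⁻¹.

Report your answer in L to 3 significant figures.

1650 L

n(Fe2O3) = 1280 / 159.69 = 8.016 mol
n(CO) = PV/RT = (284 × 550) / (8.314 × 432) = 43.49 mol
For 8.016 mol Fe2O3, stoichiometry requires (3/1) × 8.016 = 24.05 mol CO; 43.49 mol is available, so Fe2O3 is limiting.
n(CO) consumed = (3/1) × 8.016 = 24.05 mol; remaining = 43.49 − 24.05 = 19.44 mol
V(CO) = nRT/P = 19.44 × 8.314 × 453.15 / 44.4 = 1650 L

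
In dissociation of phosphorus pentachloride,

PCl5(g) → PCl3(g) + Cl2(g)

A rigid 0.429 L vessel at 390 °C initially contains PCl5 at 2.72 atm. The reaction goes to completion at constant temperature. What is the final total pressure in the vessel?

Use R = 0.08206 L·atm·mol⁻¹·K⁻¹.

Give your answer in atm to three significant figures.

5.44 atm

At constant T and V, P ∝ n(gas): 1 mol gas → 2 mol gas.
P_final = (2/1) × 2.72 = 5.440 atm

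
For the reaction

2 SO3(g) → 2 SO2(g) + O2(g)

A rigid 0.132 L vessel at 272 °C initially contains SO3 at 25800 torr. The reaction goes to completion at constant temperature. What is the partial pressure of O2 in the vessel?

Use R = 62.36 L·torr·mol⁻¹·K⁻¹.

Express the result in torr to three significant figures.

n(SO3)₀ = PV/RT = (25800 × 0.132) / (62.36 × 545.15) = 0.1002 mol
n(O2) = (1/2) × 0.1002 = 0.05010 mol
P(O2) = nRT/V = 0.05010 × 62.36 × 545.15 / 0.132 = 12900 torr

12900 torr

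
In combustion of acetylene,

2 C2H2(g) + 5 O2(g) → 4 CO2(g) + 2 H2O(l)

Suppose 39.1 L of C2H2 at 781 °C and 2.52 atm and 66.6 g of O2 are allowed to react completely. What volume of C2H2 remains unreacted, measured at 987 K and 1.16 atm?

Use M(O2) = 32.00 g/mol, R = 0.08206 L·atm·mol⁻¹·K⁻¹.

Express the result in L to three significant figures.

21.4 L

n(C2H2) = PV/RT = (2.52 × 39.1) / (0.08206 × 1054.15) = 1.139 mol
n(O2) = 66.6 / 32.00 = 2.081 mol
For 1.139 mol C2H2, stoichiometry requires (5/2) × 1.139 = 2.848 mol O2; 2.081 mol is available, so O2 is limiting.
n(C2H2) consumed = (2/5) × 2.081 = 0.8324 mol; remaining = 1.139 − 0.8324 = 0.3066 mol
V(C2H2) = nRT/P = 0.3066 × 0.08206 × 987 / 1.16 = 21.41 L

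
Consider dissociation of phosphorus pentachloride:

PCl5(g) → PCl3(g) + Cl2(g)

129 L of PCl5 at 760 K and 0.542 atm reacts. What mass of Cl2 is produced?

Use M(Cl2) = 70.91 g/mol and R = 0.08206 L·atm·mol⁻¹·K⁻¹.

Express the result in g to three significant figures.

n(PCl5) = PV/RT = (0.542 × 129) / (0.08206 × 760) = 1.121 mol
n(Cl2) = (1/1) × 1.121 = 1.121 mol
m(Cl2) = 1.121 × 70.91 = 79.49 g

79.5 g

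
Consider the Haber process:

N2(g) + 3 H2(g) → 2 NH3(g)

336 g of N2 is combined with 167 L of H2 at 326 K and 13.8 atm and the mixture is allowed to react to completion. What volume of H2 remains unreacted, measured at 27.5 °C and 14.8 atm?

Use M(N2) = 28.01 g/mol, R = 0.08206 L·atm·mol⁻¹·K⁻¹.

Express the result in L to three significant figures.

83.6 L

n(N2) = 336 / 28.01 = 12.00 mol
n(H2) = PV/RT = (13.8 × 167) / (0.08206 × 326) = 86.15 mol
For 12.00 mol N2, stoichiometry requires (3/1) × 12.00 = 36.00 mol H2; 86.15 mol is available, so N2 is limiting.
n(H2) consumed = (3/1) × 12.00 = 36.00 mol; remaining = 86.15 − 36.00 = 50.15 mol
V(H2) = nRT/P = 50.15 × 0.08206 × 300.65 / 14.8 = 83.60 L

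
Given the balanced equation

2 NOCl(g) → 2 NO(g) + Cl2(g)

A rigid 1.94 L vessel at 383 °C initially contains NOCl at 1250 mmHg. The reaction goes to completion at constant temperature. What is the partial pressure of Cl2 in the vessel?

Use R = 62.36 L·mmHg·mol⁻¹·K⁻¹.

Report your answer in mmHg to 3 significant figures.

n(NOCl)₀ = PV/RT = (1250 × 1.94) / (62.36 × 656.15) = 0.05927 mol
n(Cl2) = (1/2) × 0.05927 = 0.02964 mol
P(Cl2) = nRT/V = 0.02964 × 62.36 × 656.15 / 1.94 = 625.2 mmHg

625 mmHg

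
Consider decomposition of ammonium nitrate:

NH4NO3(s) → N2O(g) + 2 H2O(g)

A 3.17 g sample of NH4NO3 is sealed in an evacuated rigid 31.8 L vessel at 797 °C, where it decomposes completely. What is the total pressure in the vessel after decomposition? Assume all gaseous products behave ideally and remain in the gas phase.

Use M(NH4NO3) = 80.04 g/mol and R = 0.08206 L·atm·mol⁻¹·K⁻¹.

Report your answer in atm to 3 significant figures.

0.328 atm

n(NH4NO3) = 3.17 / 80.04 = 0.03961 mol
n(gas produced) = (3/1) × 0.03961 = 0.1188 mol
P = nRT/V = 0.1188 × 0.08206 × 1070.15 / 31.8 = 0.3281 atm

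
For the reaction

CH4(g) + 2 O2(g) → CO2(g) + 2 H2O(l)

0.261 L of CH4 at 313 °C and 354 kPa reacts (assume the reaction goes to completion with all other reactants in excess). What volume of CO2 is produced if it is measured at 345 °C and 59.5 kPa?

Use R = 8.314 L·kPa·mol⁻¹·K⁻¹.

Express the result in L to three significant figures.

n(CH4) = PV/RT = (354 × 0.261) / (8.314 × 586.15) = 0.01896 mol
n(CO2) = (1/1) × 0.01896 = 0.01896 mol
V = nRT/P = 0.01896 × 8.314 × 618.15 / 59.5 = 1.638 L

1.64 L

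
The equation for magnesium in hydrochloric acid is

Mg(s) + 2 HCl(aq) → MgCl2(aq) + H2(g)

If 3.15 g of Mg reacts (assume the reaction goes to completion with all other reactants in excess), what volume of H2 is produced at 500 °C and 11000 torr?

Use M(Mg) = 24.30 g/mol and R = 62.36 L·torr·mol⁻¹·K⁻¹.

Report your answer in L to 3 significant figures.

n(Mg) = 3.150 / 24.30 = 0.1296 mol
n(H2) = (1/1) × 0.1296 = 0.1296 mol
V = nRT/P = 0.1296 × 62.36 × 773.15 / 11000 = 0.5680 L

0.568 L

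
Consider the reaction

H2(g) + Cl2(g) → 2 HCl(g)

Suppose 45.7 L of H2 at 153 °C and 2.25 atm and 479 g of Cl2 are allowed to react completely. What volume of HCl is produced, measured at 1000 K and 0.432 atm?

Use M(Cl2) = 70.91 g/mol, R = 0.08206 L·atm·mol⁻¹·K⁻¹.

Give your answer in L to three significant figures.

1120 L

n(H2) = PV/RT = (2.25 × 45.7) / (0.08206 × 426.15) = 2.940 mol
n(Cl2) = 479 / 70.91 = 6.755 mol
For 2.940 mol H2, stoichiometry requires (1/1) × 2.940 = 2.940 mol Cl2; 6.755 mol is available, so H2 is limiting.
n(HCl) = (2/1) × 2.940 = 5.880 mol
V(HCl) = nRT/P = 5.880 × 0.08206 × 1000 / 0.432 = 1117 L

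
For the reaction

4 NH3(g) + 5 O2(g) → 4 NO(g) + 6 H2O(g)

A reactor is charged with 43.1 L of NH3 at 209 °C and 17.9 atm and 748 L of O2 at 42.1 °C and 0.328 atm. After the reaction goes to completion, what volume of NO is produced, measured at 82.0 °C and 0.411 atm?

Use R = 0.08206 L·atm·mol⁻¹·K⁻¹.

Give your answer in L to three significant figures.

538 L

n(NH3) = PV/RT = (17.9 × 43.1) / (0.08206 × 482.15) = 19.50 mol
n(O2) = PV/RT = (0.328 × 748) / (0.08206 × 315.25) = 9.484 mol
For 19.50 mol NH3, stoichiometry requires (5/4) × 19.50 = 24.38 mol O2; 9.484 mol is available, so O2 is limiting.
n(NO) = (4/5) × 9.484 = 7.587 mol
V(NO) = nRT/P = 7.587 × 0.08206 × 355.15 / 0.411 = 538.0 L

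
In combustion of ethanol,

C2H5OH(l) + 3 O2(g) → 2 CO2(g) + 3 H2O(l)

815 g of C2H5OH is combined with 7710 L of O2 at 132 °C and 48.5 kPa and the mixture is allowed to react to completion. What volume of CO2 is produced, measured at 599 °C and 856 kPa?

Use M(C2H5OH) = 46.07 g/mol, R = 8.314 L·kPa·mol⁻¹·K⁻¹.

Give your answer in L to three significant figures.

300 L

n(C2H5OH) = 815 / 46.07 = 17.69 mol
n(O2) = PV/RT = (48.5 × 7710) / (8.314 × 405.15) = 111.0 mol
For 17.69 mol C2H5OH, stoichiometry requires (3/1) × 17.69 = 53.07 mol O2; 111.0 mol is available, so C2H5OH is limiting.
n(CO2) = (2/1) × 17.69 = 35.38 mol
V(CO2) = nRT/P = 35.38 × 8.314 × 872.15 / 856 = 299.7 L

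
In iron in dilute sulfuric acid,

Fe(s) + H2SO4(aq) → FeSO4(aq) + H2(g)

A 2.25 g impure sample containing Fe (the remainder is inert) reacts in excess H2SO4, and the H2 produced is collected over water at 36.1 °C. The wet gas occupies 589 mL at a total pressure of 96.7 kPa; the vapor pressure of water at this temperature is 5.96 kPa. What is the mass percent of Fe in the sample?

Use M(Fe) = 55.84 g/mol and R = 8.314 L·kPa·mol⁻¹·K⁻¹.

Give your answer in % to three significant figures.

51.6 %

P(H2) = 96.7 − 5.96 = 90.74 kPa
n(H2) = PV/RT = (90.74 × 0.5890) / (8.314 × 309.25) = 0.02079 mol
n(Fe) = (1/1) × 0.02079 = 0.02079 mol
m(Fe) = 0.02079 × 55.84 = 1.161 g
%Fe = 1.161 / 2.25 × 100 = 51.60%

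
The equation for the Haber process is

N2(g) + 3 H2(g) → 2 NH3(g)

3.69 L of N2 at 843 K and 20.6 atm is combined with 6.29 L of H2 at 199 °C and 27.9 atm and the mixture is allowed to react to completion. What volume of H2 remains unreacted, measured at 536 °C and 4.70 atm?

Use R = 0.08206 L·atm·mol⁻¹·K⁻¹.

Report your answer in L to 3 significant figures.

17.4 L

n(N2) = PV/RT = (20.6 × 3.69) / (0.08206 × 843) = 1.099 mol
n(H2) = PV/RT = (27.9 × 6.29) / (0.08206 × 472.15) = 4.529 mol
For 1.099 mol N2, stoichiometry requires (3/1) × 1.099 = 3.297 mol H2; 4.529 mol is available, so N2 is limiting.
n(H2) consumed = (3/1) × 1.099 = 3.297 mol; remaining = 4.529 − 3.297 = 1.232 mol
V(H2) = nRT/P = 1.232 × 0.08206 × 809.15 / 4.70 = 17.40 L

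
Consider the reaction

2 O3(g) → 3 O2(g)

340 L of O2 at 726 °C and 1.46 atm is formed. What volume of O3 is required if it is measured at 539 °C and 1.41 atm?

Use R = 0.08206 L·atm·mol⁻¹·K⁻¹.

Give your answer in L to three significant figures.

n(O2) = PV/RT = (1.46 × 340) / (0.08206 × 999.15) = 6.054 mol
n(O3) = (2/3) × 6.054 = 4.036 mol
V = nRT/P = 4.036 × 0.08206 × 812.15 / 1.41 = 190.8 L

191 L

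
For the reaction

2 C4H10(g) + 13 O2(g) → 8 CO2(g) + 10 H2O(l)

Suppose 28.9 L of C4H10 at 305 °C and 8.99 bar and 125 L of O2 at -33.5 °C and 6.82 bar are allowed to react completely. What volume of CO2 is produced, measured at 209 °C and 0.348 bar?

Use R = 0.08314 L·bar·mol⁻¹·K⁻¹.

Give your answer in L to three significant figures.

2490 L

n(C4H10) = PV/RT = (8.99 × 28.9) / (0.08314 × 578.15) = 5.405 mol
n(O2) = PV/RT = (6.82 × 125) / (0.08314 × 239.65) = 42.79 mol
For 5.405 mol C4H10, stoichiometry requires (13/2) × 5.405 = 35.13 mol O2; 42.79 mol is available, so C4H10 is limiting.
n(CO2) = (8/2) × 5.405 = 21.62 mol
V(CO2) = nRT/P = 21.62 × 0.08314 × 482.15 / 0.348 = 2490 L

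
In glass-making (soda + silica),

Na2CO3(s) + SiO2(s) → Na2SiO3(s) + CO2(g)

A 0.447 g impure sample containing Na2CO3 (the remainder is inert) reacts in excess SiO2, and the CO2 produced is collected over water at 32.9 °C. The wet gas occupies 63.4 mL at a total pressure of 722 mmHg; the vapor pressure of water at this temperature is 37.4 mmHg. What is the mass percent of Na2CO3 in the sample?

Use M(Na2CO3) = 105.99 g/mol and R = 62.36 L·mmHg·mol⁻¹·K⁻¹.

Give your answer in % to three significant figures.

53.9 %

P(CO2) = 722 − 37.4 = 684.6 mmHg
n(CO2) = PV/RT = (684.6 × 0.06340) / (62.36 × 306.05) = 0.002274 mol
n(Na2CO3) = (1/1) × 0.002274 = 0.002274 mol
m(Na2CO3) = 0.002274 × 105.99 = 0.2410 g
%Na2CO3 = 0.2410 / 0.447 × 100 = 53.91%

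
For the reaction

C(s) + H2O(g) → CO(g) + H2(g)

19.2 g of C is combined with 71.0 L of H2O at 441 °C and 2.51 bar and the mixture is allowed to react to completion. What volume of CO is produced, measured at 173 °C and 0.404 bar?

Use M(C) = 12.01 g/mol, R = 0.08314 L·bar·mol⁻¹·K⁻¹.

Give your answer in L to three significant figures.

n(C) = 19.2 / 12.01 = 1.599 mol
n(H2O) = PV/RT = (2.51 × 71.0) / (0.08314 × 714.15) = 3.001 mol
For 1.599 mol C, stoichiometry requires (1/1) × 1.599 = 1.599 mol H2O; 3.001 mol is available, so C is limiting.
n(CO) = (1/1) × 1.599 = 1.599 mol
V(CO) = nRT/P = 1.599 × 0.08314 × 446.15 / 0.404 = 146.8 L

147 L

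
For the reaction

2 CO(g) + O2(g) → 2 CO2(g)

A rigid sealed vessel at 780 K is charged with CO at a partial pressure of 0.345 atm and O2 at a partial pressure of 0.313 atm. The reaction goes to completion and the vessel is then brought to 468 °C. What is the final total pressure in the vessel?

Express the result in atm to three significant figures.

With V and T fixed, P_i ∝ n_i, so the mole ratios apply directly to partial pressures at 780 K.
P(O2) required for 0.345 atm of CO = (1/2) × 0.345 = 0.1725 atm; available 0.313 atm, so CO is limiting.
P(O2) remaining = 0.313 − (1/2) × 0.345 = 0.1405 atm
P(gaseous products) = (2)/2 × 0.345 = 0.3450 atm
P_total at 780 K = 0.1405 + 0.3450 = 0.4855 atm
Scaling to 468 °C: P = 0.4855 × 741.15/780 = 0.4613 atm

0.461 atm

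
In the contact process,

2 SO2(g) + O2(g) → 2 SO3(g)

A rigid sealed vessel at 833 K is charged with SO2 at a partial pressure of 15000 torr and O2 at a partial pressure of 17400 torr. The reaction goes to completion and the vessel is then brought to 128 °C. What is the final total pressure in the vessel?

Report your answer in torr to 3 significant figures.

Because the vessel is rigid and T is held at 833 K, work the stoichiometry in partial pressures (P_i = n_iRT/V).
P(O2) required for 15000 torr of SO2 = (1/2) × 15000 = 7500 torr; available 17400 torr, so SO2 is limiting.
P(O2) remaining = 17400 − (1/2) × 15000 = 9900 torr
P(gaseous products) = (2)/2 × 15000 = 15000 torr
P_total at 833 K = 9900 + 15000 = 24900 torr
Scaling to 128 °C: P = 24900 × 401.15/833 = 11990 torr

12000 torr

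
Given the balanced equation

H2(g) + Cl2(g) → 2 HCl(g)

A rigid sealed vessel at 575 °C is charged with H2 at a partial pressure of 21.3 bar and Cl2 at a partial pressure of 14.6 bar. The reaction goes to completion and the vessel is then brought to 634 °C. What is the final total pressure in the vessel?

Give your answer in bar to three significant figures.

38.4 bar

Because the vessel is rigid and T is held at 575 °C, work the stoichiometry in partial pressures (P_i = n_iRT/V).
P(Cl2) required for 21.3 bar of H2 = (1/1) × 21.3 = 21.30 bar; available 14.6 bar, so Cl2 is limiting.
P(H2) remaining = 21.3 − (1/1) × 14.6 = 6.700 bar
P(gaseous products) = (2)/1 × 14.6 = 29.20 bar
P_total at 575 °C = 6.700 + 29.20 = 35.90 bar
Scaling to 634 °C: P = 35.90 × 907.15/848.15 = 38.40 bar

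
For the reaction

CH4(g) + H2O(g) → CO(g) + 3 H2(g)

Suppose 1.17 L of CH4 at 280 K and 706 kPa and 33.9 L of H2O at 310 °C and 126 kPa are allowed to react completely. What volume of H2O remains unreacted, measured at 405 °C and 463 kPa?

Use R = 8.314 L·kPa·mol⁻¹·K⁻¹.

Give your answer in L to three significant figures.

n(CH4) = PV/RT = (706 × 1.17) / (8.314 × 280) = 0.3548 mol
n(H2O) = PV/RT = (126 × 33.9) / (8.314 × 583.15) = 0.8810 mol
For 0.3548 mol CH4, stoichiometry requires (1/1) × 0.3548 = 0.3548 mol H2O; 0.8810 mol is available, so CH4 is limiting.
n(H2O) consumed = (1/1) × 0.3548 = 0.3548 mol; remaining = 0.8810 − 0.3548 = 0.5262 mol
V(H2O) = nRT/P = 0.5262 × 8.314 × 678.15 / 463 = 6.408 L

6.41 L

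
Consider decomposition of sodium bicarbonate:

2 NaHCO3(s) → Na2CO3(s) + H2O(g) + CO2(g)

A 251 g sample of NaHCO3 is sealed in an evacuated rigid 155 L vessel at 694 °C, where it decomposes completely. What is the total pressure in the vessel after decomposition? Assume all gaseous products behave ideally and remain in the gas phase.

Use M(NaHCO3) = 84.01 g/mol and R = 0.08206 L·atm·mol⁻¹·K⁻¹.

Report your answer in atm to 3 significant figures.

1.53 atm

n(NaHCO3) = 251 / 84.01 = 2.988 mol
n(gas produced) = (2/2) × 2.988 = 2.988 mol
P = nRT/V = 2.988 × 0.08206 × 967.15 / 155 = 1.530 atm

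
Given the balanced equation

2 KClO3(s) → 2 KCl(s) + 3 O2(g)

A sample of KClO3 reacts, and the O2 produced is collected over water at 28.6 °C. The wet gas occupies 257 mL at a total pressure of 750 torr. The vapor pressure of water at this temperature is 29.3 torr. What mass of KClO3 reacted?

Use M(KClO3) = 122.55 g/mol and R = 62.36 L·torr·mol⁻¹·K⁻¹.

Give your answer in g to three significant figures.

0.804 g

P(O2) = 750 − 29.3 = 720.7 torr
n(O2) = PV/RT = (720.7 × 0.2570) / (62.36 × 301.75) = 0.009843 mol
n(KClO3) = (2/3) × 0.009843 = 0.006562 mol
m(KClO3) = 0.006562 × 122.55 = 0.8042 g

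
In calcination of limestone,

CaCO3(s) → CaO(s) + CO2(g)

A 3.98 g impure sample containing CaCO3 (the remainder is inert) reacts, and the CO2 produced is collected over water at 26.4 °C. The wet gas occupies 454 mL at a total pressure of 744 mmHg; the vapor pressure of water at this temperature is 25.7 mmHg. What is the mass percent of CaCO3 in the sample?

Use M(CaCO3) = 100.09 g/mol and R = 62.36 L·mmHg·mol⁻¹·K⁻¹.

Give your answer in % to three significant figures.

P(CO2) = 744 − 25.7 = 718.3 mmHg
n(CO2) = PV/RT = (718.3 × 0.4540) / (62.36 × 299.55) = 0.01746 mol
n(CaCO3) = (1/1) × 0.01746 = 0.01746 mol
m(CaCO3) = 0.01746 × 100.09 = 1.748 g
%CaCO3 = 1.748 / 3.98 × 100 = 43.92%

43.9 %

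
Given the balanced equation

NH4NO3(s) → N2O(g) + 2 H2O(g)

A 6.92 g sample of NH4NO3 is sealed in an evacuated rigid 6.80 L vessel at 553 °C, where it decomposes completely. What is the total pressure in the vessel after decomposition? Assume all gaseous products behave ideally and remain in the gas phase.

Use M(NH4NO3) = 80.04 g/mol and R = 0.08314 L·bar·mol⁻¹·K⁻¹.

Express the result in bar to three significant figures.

2.62 bar

n(NH4NO3) = 6.92 / 80.04 = 0.08646 mol
n(gas produced) = (3/1) × 0.08646 = 0.2594 mol
P = nRT/V = 0.2594 × 0.08314 × 826.15 / 6.80 = 2.620 bar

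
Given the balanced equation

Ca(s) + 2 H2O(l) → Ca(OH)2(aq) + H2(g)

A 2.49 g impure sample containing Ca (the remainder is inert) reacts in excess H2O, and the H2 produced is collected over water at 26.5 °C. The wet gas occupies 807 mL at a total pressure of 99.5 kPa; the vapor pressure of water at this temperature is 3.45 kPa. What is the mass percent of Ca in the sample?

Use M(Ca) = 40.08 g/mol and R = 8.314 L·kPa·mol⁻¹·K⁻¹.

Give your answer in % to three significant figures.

50.1 %

P(H2) = 99.5 − 3.45 = 96.05 kPa
n(H2) = PV/RT = (96.05 × 0.8070) / (8.314 × 299.65) = 0.03111 mol
n(Ca) = (1/1) × 0.03111 = 0.03111 mol
m(Ca) = 0.03111 × 40.08 = 1.247 g
%Ca = 1.247 / 2.49 × 100 = 50.08%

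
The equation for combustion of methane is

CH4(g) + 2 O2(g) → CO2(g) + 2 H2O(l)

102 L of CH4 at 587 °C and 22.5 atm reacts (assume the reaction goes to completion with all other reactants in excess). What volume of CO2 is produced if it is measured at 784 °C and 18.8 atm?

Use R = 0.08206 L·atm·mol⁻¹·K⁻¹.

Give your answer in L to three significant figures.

n(CH4) = PV/RT = (22.5 × 102) / (0.08206 × 860.15) = 32.51 mol
n(CO2) = (1/1) × 32.51 = 32.51 mol
V = nRT/P = 32.51 × 0.08206 × 1057.15 / 18.8 = 150.0 L

150 L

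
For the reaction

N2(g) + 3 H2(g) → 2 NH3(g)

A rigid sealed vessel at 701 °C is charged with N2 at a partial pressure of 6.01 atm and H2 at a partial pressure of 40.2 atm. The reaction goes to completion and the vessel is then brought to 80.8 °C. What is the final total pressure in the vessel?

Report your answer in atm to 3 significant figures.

With V and T fixed, P_i ∝ n_i, so the mole ratios apply directly to partial pressures at 701 °C.
P(H2) required for 6.01 atm of N2 = (3/1) × 6.01 = 18.03 atm; available 40.2 atm, so N2 is limiting.
P(H2) remaining = 40.2 − (3/1) × 6.01 = 22.17 atm
P(gaseous products) = (2)/1 × 6.01 = 12.02 atm
P_total at 701 °C = 22.17 + 12.02 = 34.19 atm
Scaling to 80.8 °C: P = 34.19 × 353.95/974.15 = 12.42 atm

12.4 atm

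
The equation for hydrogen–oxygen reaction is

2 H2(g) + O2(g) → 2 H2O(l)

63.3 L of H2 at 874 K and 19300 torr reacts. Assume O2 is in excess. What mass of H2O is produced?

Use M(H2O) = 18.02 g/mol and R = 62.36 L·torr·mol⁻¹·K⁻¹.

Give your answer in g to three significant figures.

n(H2) = PV/RT = (19300 × 63.3) / (62.36 × 874) = 22.42 mol
n(H2O) = (2/2) × 22.42 = 22.42 mol
m(H2O) = 22.42 × 18.02 = 404.0 g

404 g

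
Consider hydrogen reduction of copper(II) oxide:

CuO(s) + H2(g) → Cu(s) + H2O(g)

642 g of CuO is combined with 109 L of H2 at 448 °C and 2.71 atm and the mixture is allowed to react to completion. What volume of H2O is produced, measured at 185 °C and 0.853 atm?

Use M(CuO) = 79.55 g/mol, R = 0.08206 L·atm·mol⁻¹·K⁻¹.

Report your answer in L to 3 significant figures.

220 L

n(CuO) = 642 / 79.55 = 8.070 mol
n(H2) = PV/RT = (2.71 × 109) / (0.08206 × 721.15) = 4.992 mol
For 8.070 mol CuO, stoichiometry requires (1/1) × 8.070 = 8.070 mol H2; 4.992 mol is available, so H2 is limiting.
n(H2O) = (1/1) × 4.992 = 4.992 mol
V(H2O) = nRT/P = 4.992 × 0.08206 × 458.15 / 0.853 = 220.0 L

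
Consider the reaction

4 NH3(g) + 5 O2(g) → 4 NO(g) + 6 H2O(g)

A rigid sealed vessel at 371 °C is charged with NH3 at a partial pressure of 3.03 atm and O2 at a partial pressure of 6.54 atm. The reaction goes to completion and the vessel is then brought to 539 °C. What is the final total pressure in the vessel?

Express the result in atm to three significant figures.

At constant V, partial pressures at 371 °C are proportional to moles, so apply stoichiometry directly to pressures.
P(O2) required for 3.03 atm of NH3 = (5/4) × 3.03 = 3.787 atm; available 6.54 atm, so NH3 is limiting.
P(O2) remaining = 6.54 − (5/4) × 3.03 = 2.753 atm
P(gaseous products) = (4+6)/4 × 3.03 = 7.575 atm
P_total at 371 °C = 2.753 + 7.575 = 10.33 atm
Scaling to 539 °C: P = 10.33 × 812.15/644.15 = 13.02 atm

13.0 atm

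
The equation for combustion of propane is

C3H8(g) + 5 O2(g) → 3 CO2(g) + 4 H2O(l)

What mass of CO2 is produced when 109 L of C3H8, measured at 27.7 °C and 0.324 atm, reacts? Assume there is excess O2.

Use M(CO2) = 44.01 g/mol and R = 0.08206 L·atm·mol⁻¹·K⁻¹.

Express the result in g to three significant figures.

189 g

n(C3H8) = PV/RT = (0.324 × 109) / (0.08206 × 300.85) = 1.431 mol
n(CO2) = (3/1) × 1.431 = 4.293 mol
m(CO2) = 4.293 × 44.01 = 188.9 g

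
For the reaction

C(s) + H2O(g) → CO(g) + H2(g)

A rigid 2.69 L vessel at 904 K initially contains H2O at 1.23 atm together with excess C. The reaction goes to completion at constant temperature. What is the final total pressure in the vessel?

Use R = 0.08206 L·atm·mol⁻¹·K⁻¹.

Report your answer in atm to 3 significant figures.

2.46 atm

Since T and V are fixed, P_final/P_initial = n_final/n_initial = 2/1.
P_final = (2/1) × 1.23 = 2.460 atm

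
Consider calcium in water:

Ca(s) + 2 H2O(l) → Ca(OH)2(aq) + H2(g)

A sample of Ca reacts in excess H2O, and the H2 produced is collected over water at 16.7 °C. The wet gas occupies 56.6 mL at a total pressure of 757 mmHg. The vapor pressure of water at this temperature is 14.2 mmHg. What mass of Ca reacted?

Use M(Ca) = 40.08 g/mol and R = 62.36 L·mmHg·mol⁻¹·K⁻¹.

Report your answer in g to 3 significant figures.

P(H2) = 757 − 14.2 = 742.8 mmHg
n(H2) = PV/RT = (742.8 × 0.05660) / (62.36 × 289.85) = 0.002326 mol
n(Ca) = (1/1) × 0.002326 = 0.002326 mol
m(Ca) = 0.002326 × 40.08 = 0.09323 g

0.0932 g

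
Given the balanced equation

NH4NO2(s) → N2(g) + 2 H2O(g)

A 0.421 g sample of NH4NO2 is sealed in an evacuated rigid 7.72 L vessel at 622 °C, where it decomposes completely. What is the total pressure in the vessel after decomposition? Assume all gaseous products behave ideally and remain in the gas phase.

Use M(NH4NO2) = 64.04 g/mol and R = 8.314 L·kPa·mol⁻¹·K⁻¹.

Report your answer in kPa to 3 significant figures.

19.0 kPa

n(NH4NO2) = 0.421 / 64.04 = 0.006574 mol
n(gas produced) = (3/1) × 0.006574 = 0.01972 mol
P = nRT/V = 0.01972 × 8.314 × 895.15 / 7.72 = 19.01 kPa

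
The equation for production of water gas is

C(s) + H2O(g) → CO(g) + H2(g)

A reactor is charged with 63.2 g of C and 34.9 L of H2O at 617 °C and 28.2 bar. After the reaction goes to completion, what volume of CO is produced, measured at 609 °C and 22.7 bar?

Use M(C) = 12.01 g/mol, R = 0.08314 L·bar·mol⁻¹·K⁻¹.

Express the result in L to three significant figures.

17.0 L

n(C) = 63.2 / 12.01 = 5.262 mol
n(H2O) = PV/RT = (28.2 × 34.9) / (0.08314 × 890.15) = 13.30 mol
For 5.262 mol C, stoichiometry requires (1/1) × 5.262 = 5.262 mol H2O; 13.30 mol is available, so C is limiting.
n(CO) = (1/1) × 5.262 = 5.262 mol
V(CO) = nRT/P = 5.262 × 0.08314 × 882.15 / 22.7 = 17.00 L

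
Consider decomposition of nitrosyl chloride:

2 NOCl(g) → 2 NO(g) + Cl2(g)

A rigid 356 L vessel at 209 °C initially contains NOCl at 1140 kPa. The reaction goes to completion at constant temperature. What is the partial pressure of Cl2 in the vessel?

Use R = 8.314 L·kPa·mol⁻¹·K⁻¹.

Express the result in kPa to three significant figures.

n(NOCl)₀ = PV/RT = (1140 × 356) / (8.314 × 482.15) = 101.2 mol
n(Cl2) = (1/2) × 101.2 = 50.60 mol
P(Cl2) = nRT/V = 50.60 × 8.314 × 482.15 / 356 = 569.8 kPa

570 kPa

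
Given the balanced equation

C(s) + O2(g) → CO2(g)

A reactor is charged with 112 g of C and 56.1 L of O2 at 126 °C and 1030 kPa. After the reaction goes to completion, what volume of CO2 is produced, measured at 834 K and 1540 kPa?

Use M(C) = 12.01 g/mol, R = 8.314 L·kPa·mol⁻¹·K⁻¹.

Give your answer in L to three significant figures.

42.0 L

n(C) = 112 / 12.01 = 9.326 mol
n(O2) = PV/RT = (1030 × 56.1) / (8.314 × 399.15) = 17.41 mol
For 9.326 mol C, stoichiometry requires (1/1) × 9.326 = 9.326 mol O2; 17.41 mol is available, so C is limiting.
n(CO2) = (1/1) × 9.326 = 9.326 mol
V(CO2) = nRT/P = 9.326 × 8.314 × 834 / 1540 = 41.99 L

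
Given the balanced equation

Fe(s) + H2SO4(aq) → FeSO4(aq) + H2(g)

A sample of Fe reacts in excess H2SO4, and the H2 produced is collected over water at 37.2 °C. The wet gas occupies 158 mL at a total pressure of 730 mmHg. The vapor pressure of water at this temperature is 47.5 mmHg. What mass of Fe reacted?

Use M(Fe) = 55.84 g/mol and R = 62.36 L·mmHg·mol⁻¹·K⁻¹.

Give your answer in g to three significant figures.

P(H2) = 730 − 47.5 = 682.5 mmHg
n(H2) = PV/RT = (682.5 × 0.1580) / (62.36 × 310.35) = 0.005572 mol
n(Fe) = (1/1) × 0.005572 = 0.005572 mol
m(Fe) = 0.005572 × 55.84 = 0.3111 g

0.311 g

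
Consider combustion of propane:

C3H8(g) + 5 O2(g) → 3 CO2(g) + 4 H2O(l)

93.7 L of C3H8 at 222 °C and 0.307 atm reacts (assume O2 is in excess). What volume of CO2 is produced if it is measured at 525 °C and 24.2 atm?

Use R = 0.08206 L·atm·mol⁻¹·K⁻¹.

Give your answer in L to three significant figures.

n(C3H8) = PV/RT = (0.307 × 93.7) / (0.08206 × 495.15) = 0.7080 mol
n(CO2) = (3/1) × 0.7080 = 2.124 mol
V = nRT/P = 2.124 × 0.08206 × 798.15 / 24.2 = 5.749 L

5.75 L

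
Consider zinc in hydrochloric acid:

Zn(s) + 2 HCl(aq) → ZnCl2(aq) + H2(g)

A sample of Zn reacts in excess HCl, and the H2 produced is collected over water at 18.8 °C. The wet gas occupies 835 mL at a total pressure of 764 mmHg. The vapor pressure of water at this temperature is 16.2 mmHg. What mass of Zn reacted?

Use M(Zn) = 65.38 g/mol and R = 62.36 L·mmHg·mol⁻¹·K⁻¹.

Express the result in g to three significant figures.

2.24 g

P(H2) = 764 − 16.2 = 747.8 mmHg
n(H2) = PV/RT = (747.8 × 0.8350) / (62.36 × 291.95) = 0.03430 mol
n(Zn) = (1/1) × 0.03430 = 0.03430 mol
m(Zn) = 0.03430 × 65.38 = 2.243 g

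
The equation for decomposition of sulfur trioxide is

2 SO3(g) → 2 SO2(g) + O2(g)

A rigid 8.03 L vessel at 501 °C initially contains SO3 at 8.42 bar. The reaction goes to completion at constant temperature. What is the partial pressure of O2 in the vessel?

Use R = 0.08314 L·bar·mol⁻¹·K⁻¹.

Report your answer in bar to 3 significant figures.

n(SO3)₀ = PV/RT = (8.42 × 8.03) / (0.08314 × 774.15) = 1.050 mol
n(O2) = (1/2) × 1.050 = 0.5250 mol
P(O2) = nRT/V = 0.5250 × 0.08314 × 774.15 / 8.03 = 4.208 bar

4.21 bar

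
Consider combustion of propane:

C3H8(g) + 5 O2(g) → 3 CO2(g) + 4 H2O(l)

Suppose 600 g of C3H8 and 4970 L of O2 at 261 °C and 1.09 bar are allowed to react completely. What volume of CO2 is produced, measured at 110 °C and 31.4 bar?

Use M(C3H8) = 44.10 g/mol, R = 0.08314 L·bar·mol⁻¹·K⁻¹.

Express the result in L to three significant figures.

n(C3H8) = 600 / 44.10 = 13.61 mol
n(O2) = PV/RT = (1.09 × 4970) / (0.08314 × 534.15) = 122.0 mol
For 13.61 mol C3H8, stoichiometry requires (5/1) × 13.61 = 68.05 mol O2; 122.0 mol is available, so C3H8 is limiting.
n(CO2) = (3/1) × 13.61 = 40.83 mol
V(CO2) = nRT/P = 40.83 × 0.08314 × 383.15 / 31.4 = 41.42 L

41.4 L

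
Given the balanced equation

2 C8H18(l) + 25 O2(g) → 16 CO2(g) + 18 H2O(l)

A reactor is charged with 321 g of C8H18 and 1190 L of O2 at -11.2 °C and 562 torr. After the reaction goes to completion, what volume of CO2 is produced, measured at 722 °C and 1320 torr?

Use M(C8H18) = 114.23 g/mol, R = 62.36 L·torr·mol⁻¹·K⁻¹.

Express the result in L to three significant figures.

n(C8H18) = 321 / 114.23 = 2.810 mol
n(O2) = PV/RT = (562 × 1190) / (62.36 × 261.95) = 40.94 mol
For 2.810 mol C8H18, stoichiometry requires (25/2) × 2.810 = 35.12 mol O2; 40.94 mol is available, so C8H18 is limiting.
n(CO2) = (16/2) × 2.810 = 22.48 mol
V(CO2) = nRT/P = 22.48 × 62.36 × 995.15 / 1320 = 1057 L

1060 L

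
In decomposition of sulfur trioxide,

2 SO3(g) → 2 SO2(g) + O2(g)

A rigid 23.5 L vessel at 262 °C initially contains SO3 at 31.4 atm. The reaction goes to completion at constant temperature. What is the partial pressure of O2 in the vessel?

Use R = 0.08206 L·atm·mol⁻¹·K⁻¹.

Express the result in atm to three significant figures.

n(SO3)₀ = PV/RT = (31.4 × 23.5) / (0.08206 × 535.15) = 16.80 mol
n(O2) = (1/2) × 16.80 = 8.400 mol
P(O2) = nRT/V = 8.400 × 0.08206 × 535.15 / 23.5 = 15.70 atm

15.7 atm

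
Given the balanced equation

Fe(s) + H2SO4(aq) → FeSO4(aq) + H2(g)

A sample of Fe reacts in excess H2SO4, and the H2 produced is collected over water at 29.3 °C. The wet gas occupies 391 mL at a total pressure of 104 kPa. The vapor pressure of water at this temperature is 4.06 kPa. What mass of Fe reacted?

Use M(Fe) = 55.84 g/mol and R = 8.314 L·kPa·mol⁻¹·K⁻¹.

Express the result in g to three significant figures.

0.868 g

P(H2) = 104 − 4.06 = 99.94 kPa
n(H2) = PV/RT = (99.94 × 0.3910) / (8.314 × 302.45) = 0.01554 mol
n(Fe) = (1/1) × 0.01554 = 0.01554 mol
m(Fe) = 0.01554 × 55.84 = 0.8678 g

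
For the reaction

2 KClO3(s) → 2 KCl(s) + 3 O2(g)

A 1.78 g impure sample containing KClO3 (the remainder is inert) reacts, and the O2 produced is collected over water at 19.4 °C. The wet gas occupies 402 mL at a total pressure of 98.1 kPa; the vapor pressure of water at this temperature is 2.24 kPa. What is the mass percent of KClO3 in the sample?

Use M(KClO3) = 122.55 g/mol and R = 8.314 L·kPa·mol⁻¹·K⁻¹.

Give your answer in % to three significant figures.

72.7 %

P(O2) = 98.1 − 2.24 = 95.86 kPa
n(O2) = PV/RT = (95.86 × 0.4020) / (8.314 × 292.55) = 0.01584 mol
n(KClO3) = (2/3) × 0.01584 = 0.01056 mol
m(KClO3) = 0.01056 × 122.55 = 1.294 g
%KClO3 = 1.294 / 1.78 × 100 = 72.70%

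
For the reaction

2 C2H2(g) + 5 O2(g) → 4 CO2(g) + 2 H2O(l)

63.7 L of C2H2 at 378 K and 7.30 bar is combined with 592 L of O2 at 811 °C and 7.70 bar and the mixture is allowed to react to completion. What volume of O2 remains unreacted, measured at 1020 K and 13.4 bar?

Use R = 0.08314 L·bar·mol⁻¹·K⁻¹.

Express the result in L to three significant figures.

n(C2H2) = PV/RT = (7.30 × 63.7) / (0.08314 × 378) = 14.80 mol
n(O2) = PV/RT = (7.70 × 592) / (0.08314 × 1084.15) = 50.57 mol
For 14.80 mol C2H2, stoichiometry requires (5/2) × 14.80 = 37.00 mol O2; 50.57 mol is available, so C2H2 is limiting.
n(O2) consumed = (5/2) × 14.80 = 37.00 mol; remaining = 50.57 − 37.00 = 13.57 mol
V(O2) = nRT/P = 13.57 × 0.08314 × 1020 / 13.4 = 85.88 L

85.9 L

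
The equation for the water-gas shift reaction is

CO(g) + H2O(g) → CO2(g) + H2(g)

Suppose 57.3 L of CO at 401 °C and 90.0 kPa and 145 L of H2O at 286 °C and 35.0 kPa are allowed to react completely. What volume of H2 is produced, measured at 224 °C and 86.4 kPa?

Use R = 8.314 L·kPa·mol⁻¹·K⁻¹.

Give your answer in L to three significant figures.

n(CO) = PV/RT = (90.0 × 57.3) / (8.314 × 674.15) = 0.9201 mol
n(H2O) = PV/RT = (35.0 × 145) / (8.314 × 559.15) = 1.092 mol
For 0.9201 mol CO, stoichiometry requires (1/1) × 0.9201 = 0.9201 mol H2O; 1.092 mol is available, so CO is limiting.
n(H2) = (1/1) × 0.9201 = 0.9201 mol
V(H2) = nRT/P = 0.9201 × 8.314 × 497.15 / 86.4 = 44.02 L

44.0 L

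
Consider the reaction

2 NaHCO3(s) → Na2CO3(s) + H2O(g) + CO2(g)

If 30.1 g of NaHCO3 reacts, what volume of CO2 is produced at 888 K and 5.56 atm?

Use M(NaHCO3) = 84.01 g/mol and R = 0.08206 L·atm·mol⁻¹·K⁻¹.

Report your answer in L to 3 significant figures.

n(NaHCO3) = 30.10 / 84.01 = 0.3583 mol
n(CO2) = (1/2) × 0.3583 = 0.1792 mol
V = nRT/P = 0.1792 × 0.08206 × 888 / 5.56 = 2.349 L

2.35 L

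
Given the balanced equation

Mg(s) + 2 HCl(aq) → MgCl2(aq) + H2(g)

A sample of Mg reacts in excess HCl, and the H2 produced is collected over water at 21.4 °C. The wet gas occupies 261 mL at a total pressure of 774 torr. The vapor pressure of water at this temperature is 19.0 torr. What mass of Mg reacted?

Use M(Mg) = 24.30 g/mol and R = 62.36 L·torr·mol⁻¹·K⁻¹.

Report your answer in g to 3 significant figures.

P(H2) = 774 − 19.0 = 755.0 torr
n(H2) = PV/RT = (755.0 × 0.2610) / (62.36 × 294.55) = 0.01073 mol
n(Mg) = (1/1) × 0.01073 = 0.01073 mol
m(Mg) = 0.01073 × 24.30 = 0.2607 g

0.261 g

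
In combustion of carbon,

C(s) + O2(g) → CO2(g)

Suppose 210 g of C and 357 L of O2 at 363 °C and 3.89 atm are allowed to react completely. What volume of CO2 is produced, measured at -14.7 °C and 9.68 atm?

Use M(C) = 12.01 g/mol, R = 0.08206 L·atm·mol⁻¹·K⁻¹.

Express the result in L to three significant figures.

38.3 L

n(C) = 210 / 12.01 = 17.49 mol
n(O2) = PV/RT = (3.89 × 357) / (0.08206 × 636.15) = 26.60 mol
For 17.49 mol C, stoichiometry requires (1/1) × 17.49 = 17.49 mol O2; 26.60 mol is available, so C is limiting.
n(CO2) = (1/1) × 17.49 = 17.49 mol
V(CO2) = nRT/P = 17.49 × 0.08206 × 258.45 / 9.68 = 38.32 L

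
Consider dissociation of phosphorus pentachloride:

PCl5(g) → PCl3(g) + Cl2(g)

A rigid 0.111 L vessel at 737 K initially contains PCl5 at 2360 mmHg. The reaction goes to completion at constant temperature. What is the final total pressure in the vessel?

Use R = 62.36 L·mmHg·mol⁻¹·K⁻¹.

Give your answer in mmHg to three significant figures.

Since T and V are fixed, P_final/P_initial = n_final/n_initial = 2/1.
P_final = (2/1) × 2360 = 4720 mmHg

4720 mmHg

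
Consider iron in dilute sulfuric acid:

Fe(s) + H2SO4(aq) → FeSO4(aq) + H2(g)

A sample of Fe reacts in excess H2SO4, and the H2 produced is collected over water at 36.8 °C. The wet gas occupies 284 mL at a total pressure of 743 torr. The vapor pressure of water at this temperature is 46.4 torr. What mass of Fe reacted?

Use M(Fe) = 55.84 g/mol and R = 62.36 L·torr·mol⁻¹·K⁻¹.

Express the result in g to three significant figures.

P(H2) = 743 − 46.4 = 696.6 torr
n(H2) = PV/RT = (696.6 × 0.2840) / (62.36 × 309.95) = 0.01024 mol
n(Fe) = (1/1) × 0.01024 = 0.01024 mol
m(Fe) = 0.01024 × 55.84 = 0.5718 g

0.572 g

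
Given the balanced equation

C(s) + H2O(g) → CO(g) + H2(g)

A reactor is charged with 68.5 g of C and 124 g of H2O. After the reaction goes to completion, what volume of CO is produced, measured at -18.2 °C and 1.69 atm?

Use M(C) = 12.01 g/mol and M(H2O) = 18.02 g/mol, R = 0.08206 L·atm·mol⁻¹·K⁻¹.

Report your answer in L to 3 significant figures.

70.6 L

n(C) = 68.5 / 12.01 = 5.704 mol
n(H2O) = 124 / 18.02 = 6.881 mol
For 5.704 mol C, stoichiometry requires (1/1) × 5.704 = 5.704 mol H2O; 6.881 mol is available, so C is limiting.
n(CO) = (1/1) × 5.704 = 5.704 mol
V(CO) = nRT/P = 5.704 × 0.08206 × 254.95 / 1.69 = 70.61 L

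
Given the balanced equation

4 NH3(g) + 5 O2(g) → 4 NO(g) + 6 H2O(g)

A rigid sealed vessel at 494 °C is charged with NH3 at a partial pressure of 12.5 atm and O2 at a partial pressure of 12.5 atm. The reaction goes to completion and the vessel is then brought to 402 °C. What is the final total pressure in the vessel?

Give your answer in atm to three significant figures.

24.2 atm

At constant V, partial pressures at 494 °C are proportional to moles, so apply stoichiometry directly to pressures.
P(O2) required for 12.5 atm of NH3 = (5/4) × 12.5 = 15.62 atm; available 12.5 atm, so O2 is limiting.
P(NH3) remaining = 12.5 − (4/5) × 12.5 = 2.500 atm
P(gaseous products) = (4+6)/5 × 12.5 = 25.00 atm
P_total at 494 °C = 2.500 + 25.00 = 27.50 atm
Scaling to 402 °C: P = 27.50 × 675.15/767.15 = 24.20 atm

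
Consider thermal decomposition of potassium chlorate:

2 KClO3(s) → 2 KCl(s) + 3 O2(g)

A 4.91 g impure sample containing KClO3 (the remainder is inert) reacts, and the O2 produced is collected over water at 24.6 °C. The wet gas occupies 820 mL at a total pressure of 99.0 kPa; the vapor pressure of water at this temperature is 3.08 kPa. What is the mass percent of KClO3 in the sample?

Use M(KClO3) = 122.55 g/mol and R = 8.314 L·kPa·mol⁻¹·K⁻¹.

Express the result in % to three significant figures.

52.9 %

P(O2) = 99.0 − 3.08 = 95.92 kPa
n(O2) = PV/RT = (95.92 × 0.8200) / (8.314 × 297.75) = 0.03177 mol
n(KClO3) = (2/3) × 0.03177 = 0.02118 mol
m(KClO3) = 0.02118 × 122.55 = 2.596 g
%KClO3 = 2.596 / 4.91 × 100 = 52.87%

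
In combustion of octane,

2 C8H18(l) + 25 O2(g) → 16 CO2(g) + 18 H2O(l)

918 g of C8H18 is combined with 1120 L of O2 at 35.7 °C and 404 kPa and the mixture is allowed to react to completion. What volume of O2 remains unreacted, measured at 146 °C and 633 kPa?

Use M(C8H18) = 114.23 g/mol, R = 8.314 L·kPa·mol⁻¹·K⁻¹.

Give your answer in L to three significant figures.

417 L

n(C8H18) = 918 / 114.23 = 8.036 mol
n(O2) = PV/RT = (404 × 1120) / (8.314 × 308.85) = 176.2 mol
For 8.036 mol C8H18, stoichiometry requires (25/2) × 8.036 = 100.4 mol O2; 176.2 mol is available, so C8H18 is limiting.
n(O2) consumed = (25/2) × 8.036 = 100.4 mol; remaining = 176.2 − 100.4 = 75.80 mol
V(O2) = nRT/P = 75.80 × 8.314 × 419.15 / 633 = 417.3 L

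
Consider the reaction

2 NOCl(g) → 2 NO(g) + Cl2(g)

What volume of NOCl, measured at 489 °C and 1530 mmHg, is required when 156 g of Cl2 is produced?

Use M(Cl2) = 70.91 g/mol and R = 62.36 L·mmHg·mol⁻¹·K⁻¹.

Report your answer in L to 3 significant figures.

n(Cl2) = 156.0 / 70.91 = 2.200 mol
n(NOCl) = (2/1) × 2.200 = 4.400 mol
V = nRT/P = 4.400 × 62.36 × 762.15 / 1530 = 136.7 L

137 L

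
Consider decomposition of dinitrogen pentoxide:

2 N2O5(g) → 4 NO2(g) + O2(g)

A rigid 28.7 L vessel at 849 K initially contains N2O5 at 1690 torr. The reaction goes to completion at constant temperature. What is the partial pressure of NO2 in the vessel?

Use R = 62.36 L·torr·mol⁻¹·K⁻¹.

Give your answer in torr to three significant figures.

3380 torr

n(N2O5)₀ = PV/RT = (1690 × 28.7) / (62.36 × 849) = 0.9161 mol
n(NO2) = (4/2) × 0.9161 = 1.832 mol
P(NO2) = nRT/V = 1.832 × 62.36 × 849 / 28.7 = 3380 torr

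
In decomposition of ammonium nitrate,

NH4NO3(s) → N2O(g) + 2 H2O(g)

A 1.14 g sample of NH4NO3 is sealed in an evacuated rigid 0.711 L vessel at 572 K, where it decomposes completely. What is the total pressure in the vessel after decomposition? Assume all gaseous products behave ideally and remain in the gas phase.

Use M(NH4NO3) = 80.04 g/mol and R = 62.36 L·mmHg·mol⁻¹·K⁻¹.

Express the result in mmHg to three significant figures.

n(NH4NO3) = 1.14 / 80.04 = 0.01424 mol
n(gas produced) = (3/1) × 0.01424 = 0.04272 mol
P = nRT/V = 0.04272 × 62.36 × 572 / 0.711 = 2143 mmHg

2140 mmHg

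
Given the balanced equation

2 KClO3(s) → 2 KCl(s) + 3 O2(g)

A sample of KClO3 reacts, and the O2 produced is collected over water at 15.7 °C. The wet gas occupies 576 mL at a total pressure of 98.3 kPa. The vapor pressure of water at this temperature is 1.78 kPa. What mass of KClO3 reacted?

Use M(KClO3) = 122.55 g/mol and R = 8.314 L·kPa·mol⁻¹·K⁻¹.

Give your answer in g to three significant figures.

1.89 g

P(O2) = 98.3 − 1.78 = 96.52 kPa
n(O2) = PV/RT = (96.52 × 0.5760) / (8.314 × 288.85) = 0.02315 mol
n(KClO3) = (2/3) × 0.02315 = 0.01543 mol
m(KClO3) = 0.01543 × 122.55 = 1.891 g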